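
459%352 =107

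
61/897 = 61/897 = 0.07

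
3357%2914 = 443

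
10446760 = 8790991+1655769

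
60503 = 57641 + 2862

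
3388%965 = 493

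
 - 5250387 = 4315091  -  9565478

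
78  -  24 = 54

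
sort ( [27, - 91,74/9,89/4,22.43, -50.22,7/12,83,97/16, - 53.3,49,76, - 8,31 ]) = [-91, - 53.3, - 50.22, - 8,  7/12, 97/16,  74/9, 89/4,22.43,27, 31, 49,76,83]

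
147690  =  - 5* ( - 29538 )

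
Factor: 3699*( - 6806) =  - 25175394 = - 2^1*3^3 * 41^1* 83^1*137^1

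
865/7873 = 865/7873 = 0.11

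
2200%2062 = 138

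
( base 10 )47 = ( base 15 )32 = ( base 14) 35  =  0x2f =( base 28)1j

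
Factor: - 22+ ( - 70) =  - 92 = -2^2 * 23^1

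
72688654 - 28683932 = 44004722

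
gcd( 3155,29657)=631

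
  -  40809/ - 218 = 40809/218 = 187.20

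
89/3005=89/3005 = 0.03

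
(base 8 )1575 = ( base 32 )RT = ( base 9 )1202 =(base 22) 1id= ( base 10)893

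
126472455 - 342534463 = -216062008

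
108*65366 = 7059528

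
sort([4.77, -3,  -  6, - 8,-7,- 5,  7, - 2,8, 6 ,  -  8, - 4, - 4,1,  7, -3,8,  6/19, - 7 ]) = [ - 8, - 8, - 7,  -  7, - 6, - 5 ,  -  4, - 4, - 3, - 3 ,  -  2,6/19,  1,  4.77 , 6,  7,7,  8, 8]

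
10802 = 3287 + 7515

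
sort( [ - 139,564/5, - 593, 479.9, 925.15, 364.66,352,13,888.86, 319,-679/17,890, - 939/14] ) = [ - 593, - 139, - 939/14,  -  679/17,13, 564/5,319 , 352,364.66, 479.9,888.86,890,925.15 ]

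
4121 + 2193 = 6314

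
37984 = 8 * 4748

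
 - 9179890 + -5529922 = - 14709812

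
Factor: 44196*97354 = 2^3 * 3^1*29^1*127^1*48677^1 = 4302657384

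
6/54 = 1/9 = 0.11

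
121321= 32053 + 89268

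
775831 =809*959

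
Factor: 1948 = 2^2*487^1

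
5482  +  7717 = 13199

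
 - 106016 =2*( -53008 ) 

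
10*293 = 2930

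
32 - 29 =3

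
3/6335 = 3/6335 = 0.00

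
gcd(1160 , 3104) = 8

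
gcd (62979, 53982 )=8997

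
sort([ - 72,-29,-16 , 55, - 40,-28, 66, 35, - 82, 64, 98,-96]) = [ - 96,-82, - 72, - 40, - 29,- 28, - 16, 35,55, 64, 66, 98]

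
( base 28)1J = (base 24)1N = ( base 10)47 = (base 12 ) 3B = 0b101111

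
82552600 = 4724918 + 77827682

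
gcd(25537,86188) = 1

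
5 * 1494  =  7470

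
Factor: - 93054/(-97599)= 2^1*13^1*1193^1*32533^(  -  1 )   =  31018/32533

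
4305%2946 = 1359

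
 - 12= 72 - 84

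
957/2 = 478+1/2= 478.50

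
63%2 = 1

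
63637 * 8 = 509096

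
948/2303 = 948/2303 = 0.41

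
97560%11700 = 3960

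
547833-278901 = 268932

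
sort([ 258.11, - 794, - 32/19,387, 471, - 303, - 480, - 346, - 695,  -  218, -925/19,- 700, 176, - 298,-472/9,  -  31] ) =[  -  794, - 700,- 695, - 480,-346,-303, - 298, - 218 ,-472/9, - 925/19,-31, - 32/19, 176,258.11, 387,471]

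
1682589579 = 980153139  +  702436440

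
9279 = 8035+1244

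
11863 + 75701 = 87564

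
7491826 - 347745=7144081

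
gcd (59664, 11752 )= 904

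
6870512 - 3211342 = 3659170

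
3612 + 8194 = 11806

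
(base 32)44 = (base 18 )76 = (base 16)84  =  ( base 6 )340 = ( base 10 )132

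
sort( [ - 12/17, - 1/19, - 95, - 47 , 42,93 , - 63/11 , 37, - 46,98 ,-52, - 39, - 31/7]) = [ - 95 , - 52 , - 47, - 46, -39, - 63/11, - 31/7, - 12/17, - 1/19, 37 , 42 , 93 , 98] 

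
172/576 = 43/144 = 0.30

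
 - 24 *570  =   - 13680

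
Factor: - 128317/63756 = - 2^ ( - 2 )*3^( - 2 )*11^( - 1)*797^1 = - 797/396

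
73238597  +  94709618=167948215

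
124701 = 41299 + 83402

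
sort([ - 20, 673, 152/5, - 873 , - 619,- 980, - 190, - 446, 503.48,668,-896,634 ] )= [ - 980, - 896, - 873, - 619, - 446, - 190, - 20,152/5, 503.48,634, 668,  673 ] 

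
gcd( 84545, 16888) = 1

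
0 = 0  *255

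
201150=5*40230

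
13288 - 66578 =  - 53290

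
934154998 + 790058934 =1724213932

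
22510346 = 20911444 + 1598902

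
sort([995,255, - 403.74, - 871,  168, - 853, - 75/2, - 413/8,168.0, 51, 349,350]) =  [ - 871,  -  853, - 403.74, - 413/8, - 75/2,51,168,168.0, 255, 349,  350,995]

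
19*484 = 9196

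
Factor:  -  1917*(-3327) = 3^4*71^1*1109^1 = 6377859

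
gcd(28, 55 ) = 1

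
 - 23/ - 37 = 23/37 =0.62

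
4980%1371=867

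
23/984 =23/984 = 0.02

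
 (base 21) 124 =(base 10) 487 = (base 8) 747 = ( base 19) 16c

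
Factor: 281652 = 2^2*3^1*7^2*479^1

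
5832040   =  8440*691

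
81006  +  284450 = 365456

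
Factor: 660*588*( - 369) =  - 143201520 = - 2^4*3^4*5^1*7^2*11^1*41^1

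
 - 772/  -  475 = 1+297/475 = 1.63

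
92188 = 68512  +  23676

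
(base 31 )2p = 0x57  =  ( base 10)87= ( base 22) 3L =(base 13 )69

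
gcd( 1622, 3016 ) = 2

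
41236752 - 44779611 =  -3542859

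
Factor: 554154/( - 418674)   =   -19^1*4861^1*69779^ (  -  1) =- 92359/69779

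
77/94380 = 7/8580 = 0.00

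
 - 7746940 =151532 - 7898472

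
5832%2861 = 110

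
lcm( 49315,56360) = 394520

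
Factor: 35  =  5^1*7^1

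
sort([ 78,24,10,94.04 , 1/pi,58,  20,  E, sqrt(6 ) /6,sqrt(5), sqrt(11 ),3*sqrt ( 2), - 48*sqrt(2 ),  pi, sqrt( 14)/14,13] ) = [-48* sqrt(2), sqrt( 14 ) /14,1/pi,sqrt(6)/6,sqrt(5), E,  pi,sqrt ( 11 ), 3*sqrt(2),10,13,20,24,58,  78, 94.04] 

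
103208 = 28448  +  74760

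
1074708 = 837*1284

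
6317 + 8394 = 14711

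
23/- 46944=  - 1 + 46921/46944 = - 0.00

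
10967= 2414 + 8553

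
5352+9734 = 15086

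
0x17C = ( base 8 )574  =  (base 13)233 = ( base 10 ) 380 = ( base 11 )316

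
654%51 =42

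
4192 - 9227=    - 5035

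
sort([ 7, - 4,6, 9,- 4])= [-4, -4,6, 7,9 ]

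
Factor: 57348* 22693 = 2^2 * 3^5*11^1 * 59^1 *2063^1 = 1301398164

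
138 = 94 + 44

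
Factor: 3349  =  17^1 * 197^1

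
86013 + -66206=19807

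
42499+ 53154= 95653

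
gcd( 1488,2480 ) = 496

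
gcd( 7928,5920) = 8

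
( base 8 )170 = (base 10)120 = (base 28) 48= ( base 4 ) 1320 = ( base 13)93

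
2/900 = 1/450 = 0.00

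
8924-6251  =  2673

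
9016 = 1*9016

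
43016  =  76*566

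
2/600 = 1/300  =  0.00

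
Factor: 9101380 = 2^2 * 5^1*19^1*43^1*557^1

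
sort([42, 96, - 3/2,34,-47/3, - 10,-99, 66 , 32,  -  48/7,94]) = [ - 99, - 47/3 ,-10,-48/7 , - 3/2,32, 34 , 42,66, 94, 96]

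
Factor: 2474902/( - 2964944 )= - 1237451/1482472 = -2^( - 3 )* 19^1 * 65129^1*185309^( - 1) 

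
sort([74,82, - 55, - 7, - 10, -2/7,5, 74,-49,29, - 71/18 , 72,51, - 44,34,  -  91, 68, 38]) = [ - 91, - 55, - 49, - 44, - 10, - 7, -71/18, - 2/7, 5, 29,34, 38,51,  68,72, 74, 74,82] 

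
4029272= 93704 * 43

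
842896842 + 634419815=1477316657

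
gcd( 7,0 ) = 7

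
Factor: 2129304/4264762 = 2^2 * 3^1*88721^1 * 2132381^( - 1 ) = 1064652/2132381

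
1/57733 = 1/57733 = 0.00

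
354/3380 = 177/1690= 0.10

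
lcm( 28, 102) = 1428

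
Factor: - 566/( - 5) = 2^1*5^( - 1)*283^1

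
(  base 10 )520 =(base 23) ME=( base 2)1000001000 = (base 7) 1342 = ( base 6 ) 2224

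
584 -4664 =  - 4080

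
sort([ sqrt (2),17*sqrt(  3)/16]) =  [ sqrt(2 ), 17*sqrt ( 3 )/16] 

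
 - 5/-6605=1/1321 =0.00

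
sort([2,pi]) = [2,pi]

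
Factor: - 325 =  - 5^2*13^1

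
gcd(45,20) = 5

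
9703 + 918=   10621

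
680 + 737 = 1417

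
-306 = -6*51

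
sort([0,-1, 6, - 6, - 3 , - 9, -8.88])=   [ - 9, - 8.88, - 6, - 3, - 1,0,6 ] 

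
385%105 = 70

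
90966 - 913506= -822540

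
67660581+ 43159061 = 110819642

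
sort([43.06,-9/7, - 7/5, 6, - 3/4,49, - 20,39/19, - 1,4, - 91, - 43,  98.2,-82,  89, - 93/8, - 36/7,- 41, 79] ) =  [  -  91, - 82, - 43, - 41, - 20,-93/8, - 36/7,-7/5, - 9/7, - 1, - 3/4,39/19,4,6,43.06, 49, 79, 89,  98.2] 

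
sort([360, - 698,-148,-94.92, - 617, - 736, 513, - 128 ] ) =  [-736 , - 698, - 617,-148, - 128,-94.92,360 , 513]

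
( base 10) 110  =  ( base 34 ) 38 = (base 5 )420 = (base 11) a0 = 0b1101110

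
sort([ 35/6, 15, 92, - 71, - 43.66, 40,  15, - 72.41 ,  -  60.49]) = [ - 72.41, - 71, - 60.49, - 43.66 , 35/6,15,15,40, 92 ] 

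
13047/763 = 13047/763 = 17.10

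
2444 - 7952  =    -  5508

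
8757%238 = 189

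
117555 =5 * 23511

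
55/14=55/14 =3.93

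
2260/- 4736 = -565/1184 = - 0.48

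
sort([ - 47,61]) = [ - 47,61] 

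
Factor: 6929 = 13^2*41^1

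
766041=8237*93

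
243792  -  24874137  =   -24630345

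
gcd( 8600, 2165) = 5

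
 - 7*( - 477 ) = 3339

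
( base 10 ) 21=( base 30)l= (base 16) 15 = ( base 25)L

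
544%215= 114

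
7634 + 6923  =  14557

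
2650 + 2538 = 5188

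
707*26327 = 18613189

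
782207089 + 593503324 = 1375710413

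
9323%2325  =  23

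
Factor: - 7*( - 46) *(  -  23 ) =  -7406=- 2^1*7^1*23^2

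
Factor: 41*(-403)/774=-2^(-1)*3^(-2)*13^1 * 31^1*41^1*43^( - 1)  =  - 16523/774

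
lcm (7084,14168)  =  14168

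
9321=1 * 9321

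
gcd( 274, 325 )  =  1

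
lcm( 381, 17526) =17526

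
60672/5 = 60672/5 =12134.40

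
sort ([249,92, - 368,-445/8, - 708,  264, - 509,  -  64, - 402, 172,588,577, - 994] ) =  [ - 994, - 708 , - 509, - 402, -368,- 64, - 445/8,92,  172,249,264,577,588]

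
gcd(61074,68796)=702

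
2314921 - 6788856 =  - 4473935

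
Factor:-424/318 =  -4/3= - 2^2*3^(-1) 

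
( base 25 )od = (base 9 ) 751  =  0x265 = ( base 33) IJ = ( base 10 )613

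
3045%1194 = 657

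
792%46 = 10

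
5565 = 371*15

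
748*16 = 11968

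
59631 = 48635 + 10996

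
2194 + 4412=6606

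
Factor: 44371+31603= 75974 =2^1* 37987^1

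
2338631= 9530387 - 7191756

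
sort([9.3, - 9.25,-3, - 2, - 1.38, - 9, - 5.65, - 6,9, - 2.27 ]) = [  -  9.25,-9, - 6, - 5.65, - 3, - 2.27, - 2, - 1.38, 9,9.3 ]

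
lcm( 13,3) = 39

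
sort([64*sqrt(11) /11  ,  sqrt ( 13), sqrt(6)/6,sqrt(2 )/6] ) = [ sqrt(2)/6,sqrt( 6 )/6,sqrt( 13),64*sqrt(11)/11 ] 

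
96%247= 96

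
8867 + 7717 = 16584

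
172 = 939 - 767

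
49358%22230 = 4898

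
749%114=65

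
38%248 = 38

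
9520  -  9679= - 159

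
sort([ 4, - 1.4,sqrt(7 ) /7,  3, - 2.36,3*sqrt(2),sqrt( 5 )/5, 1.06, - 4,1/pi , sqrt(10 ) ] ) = [ - 4 , - 2.36, - 1.4,1/pi,sqrt(7)/7,sqrt(5)/5, 1.06,3,sqrt( 10),  4,3*sqrt(2) ]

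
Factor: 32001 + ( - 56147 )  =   - 24146 = - 2^1 * 12073^1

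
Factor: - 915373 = -79^1* 11587^1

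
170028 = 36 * 4723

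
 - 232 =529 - 761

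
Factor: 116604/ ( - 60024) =  -  2^(  -  1 ) * 3^1*61^ (-1)*79^1= - 237/122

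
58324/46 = 1267 + 21/23=1267.91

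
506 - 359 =147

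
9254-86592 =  - 77338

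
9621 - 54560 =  - 44939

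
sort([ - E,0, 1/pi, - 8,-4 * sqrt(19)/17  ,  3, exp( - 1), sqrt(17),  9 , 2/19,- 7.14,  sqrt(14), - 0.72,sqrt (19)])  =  [ - 8, -7.14, - E, - 4*sqrt( 19 ) /17 , - 0.72, 0,2/19, 1/pi,exp( - 1 ),3, sqrt(14), sqrt(17),sqrt(19), 9]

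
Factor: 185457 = 3^1  *61819^1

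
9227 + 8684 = 17911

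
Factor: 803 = 11^1* 73^1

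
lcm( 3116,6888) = 130872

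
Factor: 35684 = 2^2* 11^1*811^1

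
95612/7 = 13658  +  6/7 = 13658.86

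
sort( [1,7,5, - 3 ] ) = [ - 3, 1,5, 7 ]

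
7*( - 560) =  - 3920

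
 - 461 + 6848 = 6387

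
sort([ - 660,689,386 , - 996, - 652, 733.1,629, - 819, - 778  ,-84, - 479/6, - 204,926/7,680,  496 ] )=[ - 996,-819, - 778,-660, - 652,- 204, - 84, - 479/6,926/7 , 386,  496, 629, 680,689,733.1 ]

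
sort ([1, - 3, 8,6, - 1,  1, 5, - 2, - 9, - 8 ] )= [ - 9 , - 8, - 3, -2 , - 1  ,  1, 1, 5,  6 , 8 ] 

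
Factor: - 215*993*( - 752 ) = 160548240 = 2^4*3^1*5^1*43^1*47^1*331^1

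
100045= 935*107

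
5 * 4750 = 23750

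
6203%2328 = 1547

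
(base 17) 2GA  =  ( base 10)860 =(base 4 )31130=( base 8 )1534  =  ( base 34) pa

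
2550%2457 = 93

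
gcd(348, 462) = 6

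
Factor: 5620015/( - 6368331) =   -  3^( - 1)*5^1*401^1*2803^1*2122777^( - 1)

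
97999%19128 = 2359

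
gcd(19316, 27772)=4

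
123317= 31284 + 92033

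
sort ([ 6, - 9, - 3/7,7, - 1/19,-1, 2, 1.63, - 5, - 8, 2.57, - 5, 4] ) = [ - 9, - 8,-5, - 5, - 1, - 3/7, - 1/19, 1.63, 2,  2.57,4,6,7] 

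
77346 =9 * 8594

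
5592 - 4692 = 900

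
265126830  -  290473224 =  - 25346394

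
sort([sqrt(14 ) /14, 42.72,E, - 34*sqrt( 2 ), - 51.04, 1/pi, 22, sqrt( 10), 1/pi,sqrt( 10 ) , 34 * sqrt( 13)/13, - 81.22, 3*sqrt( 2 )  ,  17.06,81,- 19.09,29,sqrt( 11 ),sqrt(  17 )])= [ - 81.22, - 51.04, - 34*sqrt( 2), - 19.09, sqrt( 14)/14,1/pi, 1/pi,  E, sqrt(10),sqrt(10), sqrt( 11),sqrt(17), 3*sqrt( 2),34*sqrt( 13 )/13, 17.06, 22,29, 42.72 , 81]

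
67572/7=9653  +  1/7 = 9653.14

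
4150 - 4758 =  - 608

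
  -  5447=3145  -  8592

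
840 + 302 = 1142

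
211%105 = 1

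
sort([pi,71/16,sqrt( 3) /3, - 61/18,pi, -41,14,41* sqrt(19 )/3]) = [-41, - 61/18,sqrt(3)/3, pi, pi,71/16,14, 41*sqrt (19 ) /3]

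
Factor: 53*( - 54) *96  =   -2^6*3^4 * 53^1 =- 274752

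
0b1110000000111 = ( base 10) 7175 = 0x1c07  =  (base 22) ei3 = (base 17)17e1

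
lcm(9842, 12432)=236208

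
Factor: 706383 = 3^2*78487^1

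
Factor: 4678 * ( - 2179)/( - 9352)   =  5096681/4676= 2^( - 2) *7^( - 1 )*167^(-1) *2179^1 * 2339^1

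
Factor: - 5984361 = -3^6 * 8209^1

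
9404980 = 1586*5930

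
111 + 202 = 313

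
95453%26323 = 16484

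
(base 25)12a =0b1010101101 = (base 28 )OD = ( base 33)KP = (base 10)685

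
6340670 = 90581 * 70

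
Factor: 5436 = 2^2*3^2*151^1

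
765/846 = 85/94 =0.90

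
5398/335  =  5398/335=16.11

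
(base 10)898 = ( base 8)1602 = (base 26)18E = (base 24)1DA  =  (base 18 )2DG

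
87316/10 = 8731 + 3/5= 8731.60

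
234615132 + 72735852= 307350984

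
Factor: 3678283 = 7^2*271^1*277^1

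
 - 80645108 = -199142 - 80445966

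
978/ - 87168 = -1 + 14365/14528 = - 0.01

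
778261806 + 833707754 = 1611969560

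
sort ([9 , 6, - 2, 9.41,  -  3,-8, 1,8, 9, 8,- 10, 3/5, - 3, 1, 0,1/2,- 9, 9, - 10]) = [ - 10,-10,- 9,  -  8,-3, - 3, - 2,0 , 1/2,3/5, 1,  1,6,8, 8,9, 9, 9,  9.41]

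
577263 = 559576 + 17687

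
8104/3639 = 2 + 826/3639 = 2.23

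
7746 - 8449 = - 703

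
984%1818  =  984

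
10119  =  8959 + 1160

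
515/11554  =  515/11554=0.04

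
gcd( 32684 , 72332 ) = 4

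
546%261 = 24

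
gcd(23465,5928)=247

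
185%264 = 185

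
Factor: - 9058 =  - 2^1*  7^1*647^1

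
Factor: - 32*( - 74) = 2368=2^6*37^1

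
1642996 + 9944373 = 11587369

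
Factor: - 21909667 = -13^2*129643^1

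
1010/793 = 1+217/793 = 1.27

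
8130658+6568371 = 14699029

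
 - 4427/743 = -6 + 31/743 =- 5.96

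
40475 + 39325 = 79800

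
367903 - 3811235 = - 3443332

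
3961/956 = 4 + 137/956 = 4.14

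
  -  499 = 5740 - 6239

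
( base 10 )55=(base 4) 313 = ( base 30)1P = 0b110111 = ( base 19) 2h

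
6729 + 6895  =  13624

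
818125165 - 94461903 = 723663262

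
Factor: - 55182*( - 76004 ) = 4194052728 = 2^3*3^1*17^1*541^1*19001^1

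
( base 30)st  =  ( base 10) 869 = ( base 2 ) 1101100101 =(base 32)R5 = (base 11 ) 720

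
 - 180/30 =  - 6 = - 6.00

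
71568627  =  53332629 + 18235998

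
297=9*33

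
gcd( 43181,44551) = 1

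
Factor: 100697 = 101^1*997^1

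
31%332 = 31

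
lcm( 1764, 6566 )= 118188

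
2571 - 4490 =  - 1919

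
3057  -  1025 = 2032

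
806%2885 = 806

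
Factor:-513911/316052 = - 787/484 = - 2^( - 2 )*11^( - 2 )*787^1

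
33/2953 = 33/2953 = 0.01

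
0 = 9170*0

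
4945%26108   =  4945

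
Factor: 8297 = 8297^1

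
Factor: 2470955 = 5^1*494191^1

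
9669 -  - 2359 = 12028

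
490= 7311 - 6821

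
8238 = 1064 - -7174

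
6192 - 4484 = 1708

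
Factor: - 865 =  - 5^1* 173^1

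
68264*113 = 7713832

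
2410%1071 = 268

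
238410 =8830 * 27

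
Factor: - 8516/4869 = -2^2*3^( - 2)*541^(-1)* 2129^1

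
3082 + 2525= 5607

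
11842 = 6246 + 5596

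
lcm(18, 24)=72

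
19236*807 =15523452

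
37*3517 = 130129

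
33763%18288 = 15475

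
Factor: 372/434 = 6/7  =  2^1*3^1 * 7^( - 1 ) 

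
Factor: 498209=498209^1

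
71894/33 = 71894/33 = 2178.61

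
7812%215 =72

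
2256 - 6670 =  - 4414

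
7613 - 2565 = 5048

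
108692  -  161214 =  - 52522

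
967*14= 13538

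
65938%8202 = 322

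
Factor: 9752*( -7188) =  -70097376 =- 2^5* 3^1 * 23^1*53^1  *  599^1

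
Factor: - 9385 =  - 5^1*1877^1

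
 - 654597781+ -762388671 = -1416986452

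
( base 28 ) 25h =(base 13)A29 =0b11010111101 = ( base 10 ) 1725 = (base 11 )1329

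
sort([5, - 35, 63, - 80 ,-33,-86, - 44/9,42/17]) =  [ - 86, - 80, - 35, - 33 ,- 44/9,42/17,5, 63 ] 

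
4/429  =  4/429 = 0.01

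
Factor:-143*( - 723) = 3^1*11^1 * 13^1*241^1= 103389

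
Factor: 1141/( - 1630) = -7/10= - 2^( - 1)*5^(-1)*7^1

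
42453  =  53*801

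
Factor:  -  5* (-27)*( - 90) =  - 12150 = - 2^1*3^5*5^2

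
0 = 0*8695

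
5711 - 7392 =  - 1681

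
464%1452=464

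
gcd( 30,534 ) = 6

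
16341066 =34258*477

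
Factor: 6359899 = 7^1*13^1*47^1*1487^1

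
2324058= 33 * 70426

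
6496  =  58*112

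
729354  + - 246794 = 482560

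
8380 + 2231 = 10611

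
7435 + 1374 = 8809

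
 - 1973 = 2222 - 4195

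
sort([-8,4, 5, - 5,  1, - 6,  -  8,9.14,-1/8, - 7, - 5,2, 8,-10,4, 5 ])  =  [  -  10, - 8, - 8, - 7, - 6,-5, - 5 , - 1/8, 1 , 2, 4,  4,5, 5, 8,9.14]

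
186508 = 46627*4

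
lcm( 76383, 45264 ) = 1222128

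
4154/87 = 4154/87 = 47.75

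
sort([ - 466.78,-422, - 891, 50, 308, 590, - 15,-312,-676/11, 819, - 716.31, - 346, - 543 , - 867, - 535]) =[ - 891, - 867, - 716.31, -543, - 535, - 466.78, -422,-346, - 312, - 676/11, - 15, 50, 308, 590,819] 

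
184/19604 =46/4901 = 0.01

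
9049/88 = 102+73/88 = 102.83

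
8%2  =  0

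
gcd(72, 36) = 36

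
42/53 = 42/53 =0.79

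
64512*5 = 322560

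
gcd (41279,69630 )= 1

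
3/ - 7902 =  - 1/2634 =- 0.00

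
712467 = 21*33927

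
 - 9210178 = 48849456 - 58059634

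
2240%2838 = 2240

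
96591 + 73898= 170489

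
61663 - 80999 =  - 19336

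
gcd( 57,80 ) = 1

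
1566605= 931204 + 635401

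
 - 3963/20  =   - 199+ 17/20=-198.15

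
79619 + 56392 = 136011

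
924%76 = 12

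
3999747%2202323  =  1797424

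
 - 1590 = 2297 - 3887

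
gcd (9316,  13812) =4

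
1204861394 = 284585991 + 920275403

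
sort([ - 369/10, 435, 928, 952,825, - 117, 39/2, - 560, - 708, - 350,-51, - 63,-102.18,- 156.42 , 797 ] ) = [ - 708,  -  560, - 350, - 156.42, - 117, - 102.18,-63,  -  51 ,-369/10,39/2,435, 797,  825,928 , 952]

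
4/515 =4/515 = 0.01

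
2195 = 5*439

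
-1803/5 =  - 361  +  2/5 =- 360.60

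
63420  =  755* 84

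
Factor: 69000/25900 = 690/259 = 2^1*3^1 *5^1 * 7^ ( - 1)*23^1*37^(-1 ) 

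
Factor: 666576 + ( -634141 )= 32435 = 5^1*13^1*499^1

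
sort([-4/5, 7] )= [ - 4/5, 7]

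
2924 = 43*68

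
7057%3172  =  713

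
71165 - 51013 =20152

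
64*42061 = 2691904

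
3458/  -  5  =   - 692 + 2/5 = - 691.60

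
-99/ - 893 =99/893= 0.11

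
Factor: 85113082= 2^1*43^1*989687^1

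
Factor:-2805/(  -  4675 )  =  3/5 = 3^1*5^(-1 ) 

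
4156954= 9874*421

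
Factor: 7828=2^2 * 19^1*103^1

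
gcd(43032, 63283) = 11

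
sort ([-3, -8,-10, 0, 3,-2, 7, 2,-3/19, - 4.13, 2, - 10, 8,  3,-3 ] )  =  [- 10,-10, - 8,-4.13, - 3,-3,  -  2, -3/19, 0 , 2, 2,  3,3,7, 8 ]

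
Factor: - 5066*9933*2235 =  - 112466491830= - 2^1*3^2*5^1*7^1*11^1*17^1*43^1 *149^2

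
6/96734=3/48367 = 0.00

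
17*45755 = 777835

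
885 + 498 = 1383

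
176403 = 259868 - 83465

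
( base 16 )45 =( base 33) 23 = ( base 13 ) 54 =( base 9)76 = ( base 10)69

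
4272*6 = 25632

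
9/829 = 9/829 = 0.01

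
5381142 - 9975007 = -4593865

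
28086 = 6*4681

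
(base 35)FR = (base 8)1050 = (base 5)4202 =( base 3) 202110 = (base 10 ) 552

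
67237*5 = 336185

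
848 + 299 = 1147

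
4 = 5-1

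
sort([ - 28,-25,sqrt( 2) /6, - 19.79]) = [ - 28, - 25, - 19.79, sqrt(2 ) /6]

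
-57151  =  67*( - 853)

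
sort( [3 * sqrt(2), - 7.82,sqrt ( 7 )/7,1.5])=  [ - 7.82,sqrt(7 ) /7,1.5,3*sqrt(2 ) ] 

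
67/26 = 2 + 15/26 = 2.58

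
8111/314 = 25 + 261/314 = 25.83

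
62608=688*91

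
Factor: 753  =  3^1*251^1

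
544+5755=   6299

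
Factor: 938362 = 2^1 * 79^1 * 5939^1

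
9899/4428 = 9899/4428 = 2.24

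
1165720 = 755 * 1544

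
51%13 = 12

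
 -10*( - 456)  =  4560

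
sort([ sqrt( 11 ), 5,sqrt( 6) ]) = [sqrt( 6), sqrt(11 ),5]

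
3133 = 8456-5323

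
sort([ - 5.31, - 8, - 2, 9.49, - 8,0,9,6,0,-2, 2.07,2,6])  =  [ - 8, - 8, - 5.31, - 2, - 2,0,0,  2,2.07,6,6,9, 9.49 ] 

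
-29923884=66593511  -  96517395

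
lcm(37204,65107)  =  260428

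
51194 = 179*286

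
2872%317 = 19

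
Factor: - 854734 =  - 2^1*19^1 * 83^1 * 271^1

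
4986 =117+4869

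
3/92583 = 1/30861 = 0.00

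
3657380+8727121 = 12384501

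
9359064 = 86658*108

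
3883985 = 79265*49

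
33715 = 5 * 6743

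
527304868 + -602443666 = -75138798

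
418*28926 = 12091068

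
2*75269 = 150538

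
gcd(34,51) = 17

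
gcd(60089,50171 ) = 1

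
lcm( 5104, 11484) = 45936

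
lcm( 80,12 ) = 240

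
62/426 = 31/213 = 0.15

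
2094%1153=941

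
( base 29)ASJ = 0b10010000011001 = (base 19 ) 16b7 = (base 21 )kk1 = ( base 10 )9241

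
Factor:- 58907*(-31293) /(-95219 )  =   - 1843376751/95219=- 3^3*19^1 *61^1*58907^1*95219^( - 1)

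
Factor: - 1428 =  - 2^2*3^1*7^1*17^1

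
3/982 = 3/982= 0.00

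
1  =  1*1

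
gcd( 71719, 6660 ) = 1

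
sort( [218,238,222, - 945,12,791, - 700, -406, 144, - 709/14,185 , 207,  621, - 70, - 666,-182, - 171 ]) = [ - 945,-700 ,  -  666, - 406,-182, - 171,-70, - 709/14,12 , 144,185, 207, 218,222,238,621,791 ] 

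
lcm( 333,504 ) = 18648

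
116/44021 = 116/44021  =  0.00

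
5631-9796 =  - 4165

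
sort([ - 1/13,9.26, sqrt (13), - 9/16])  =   [ - 9/16, - 1/13, sqrt ( 13 ),9.26 ]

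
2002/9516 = 77/366 = 0.21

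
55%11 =0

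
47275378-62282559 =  - 15007181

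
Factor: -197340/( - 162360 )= 299/246=2^(- 1 )*3^( - 1)*13^1*23^1*41^( - 1)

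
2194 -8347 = -6153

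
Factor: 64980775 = 5^2*2599231^1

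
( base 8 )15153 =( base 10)6763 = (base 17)166e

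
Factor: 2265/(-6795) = -1/3 = -  3^( - 1)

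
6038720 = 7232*835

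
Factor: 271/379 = 271^1 * 379^( - 1)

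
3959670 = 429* 9230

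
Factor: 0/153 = 0=0^1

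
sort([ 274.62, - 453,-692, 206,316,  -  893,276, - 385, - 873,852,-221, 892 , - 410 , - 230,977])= [-893, - 873,- 692,-453 ,- 410, - 385,-230, - 221,  206 , 274.62 , 276, 316 , 852,892, 977]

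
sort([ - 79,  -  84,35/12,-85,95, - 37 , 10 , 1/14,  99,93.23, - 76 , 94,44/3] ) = [-85, - 84, - 79,  -  76, - 37, 1/14,  35/12, 10, 44/3,93.23,94,  95,99]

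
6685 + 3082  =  9767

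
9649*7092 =68430708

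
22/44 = 1/2 = 0.50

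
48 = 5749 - 5701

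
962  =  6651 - 5689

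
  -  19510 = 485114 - 504624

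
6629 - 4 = 6625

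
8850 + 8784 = 17634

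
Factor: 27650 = 2^1*5^2*7^1*79^1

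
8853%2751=600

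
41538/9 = 13846/3  =  4615.33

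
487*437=212819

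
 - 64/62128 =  - 1 + 3879/3883 = - 0.00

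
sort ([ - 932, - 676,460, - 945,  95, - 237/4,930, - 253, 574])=[ - 945,- 932, - 676, - 253 ,-237/4,95,460,574,  930]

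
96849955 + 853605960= 950455915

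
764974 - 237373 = 527601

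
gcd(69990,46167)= 3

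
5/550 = 1/110= 0.01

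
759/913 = 69/83 = 0.83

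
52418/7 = 7488 + 2/7 = 7488.29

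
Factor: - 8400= - 2^4*3^1*5^2*7^1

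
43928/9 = 43928/9= 4880.89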